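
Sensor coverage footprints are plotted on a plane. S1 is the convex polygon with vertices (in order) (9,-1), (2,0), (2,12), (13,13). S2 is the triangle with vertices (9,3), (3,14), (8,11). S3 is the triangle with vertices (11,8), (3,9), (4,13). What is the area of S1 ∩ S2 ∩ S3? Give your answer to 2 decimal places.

The intersection is the polygon with vertices (8.333,8.333), (5.927,8.634), (3.992,12.181), (5.016,12.274), (8.118,10.059).
By the shoelace formula its area is 8.59.

8.59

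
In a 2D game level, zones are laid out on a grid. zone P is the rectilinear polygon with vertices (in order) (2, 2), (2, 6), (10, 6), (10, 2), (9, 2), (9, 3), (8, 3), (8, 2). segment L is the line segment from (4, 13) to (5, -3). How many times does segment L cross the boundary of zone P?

2

The segment meets the boundary at (4.688,2), (4.438,6).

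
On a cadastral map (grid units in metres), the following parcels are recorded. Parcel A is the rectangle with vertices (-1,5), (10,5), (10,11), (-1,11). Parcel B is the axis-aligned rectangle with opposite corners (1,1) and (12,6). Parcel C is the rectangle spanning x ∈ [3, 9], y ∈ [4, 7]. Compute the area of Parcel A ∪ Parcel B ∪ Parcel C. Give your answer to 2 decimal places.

By inclusion–exclusion:
Individual areas: |Parcel A| = 66, |Parcel B| = 55, |Parcel C| = 18.
|Parcel A∩Parcel B|: x∈[1,10], y∈[5,6] → 9·1 = 9.
|Parcel A∩Parcel C|: x∈[3,9], y∈[5,7] → 6·2 = 12.
|Parcel B∩Parcel C|: x∈[3,9], y∈[4,6] → 6·2 = 12.
|Parcel A∩Parcel B∩Parcel C| = 6.
|Parcel A ∪ Parcel B ∪ Parcel C| = 139 − 33 + 6 = 112.00.

112.00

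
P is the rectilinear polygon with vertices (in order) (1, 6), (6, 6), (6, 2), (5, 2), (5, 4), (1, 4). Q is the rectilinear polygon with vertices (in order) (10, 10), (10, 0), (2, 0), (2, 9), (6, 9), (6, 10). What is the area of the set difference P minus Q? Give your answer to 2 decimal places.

|P| = 12, |P∩Q| = 10.
|P ∖ Q| = |P| − |P∩Q| = 12 − 10 = 2.00.

2.00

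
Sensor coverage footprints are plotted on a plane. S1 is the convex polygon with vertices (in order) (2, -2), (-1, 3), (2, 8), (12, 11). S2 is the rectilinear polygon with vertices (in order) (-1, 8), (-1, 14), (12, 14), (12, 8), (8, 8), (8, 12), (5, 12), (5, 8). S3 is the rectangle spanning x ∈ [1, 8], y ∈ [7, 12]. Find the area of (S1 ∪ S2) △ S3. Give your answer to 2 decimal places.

|S1 ∪ S2| = 123.5115.
|(S1 ∪ S2) ∩ S3| = 26.35.
|(S1 ∪ S2) △ S3| = 123.5115 + 35 − 52.7 = 105.81.

105.81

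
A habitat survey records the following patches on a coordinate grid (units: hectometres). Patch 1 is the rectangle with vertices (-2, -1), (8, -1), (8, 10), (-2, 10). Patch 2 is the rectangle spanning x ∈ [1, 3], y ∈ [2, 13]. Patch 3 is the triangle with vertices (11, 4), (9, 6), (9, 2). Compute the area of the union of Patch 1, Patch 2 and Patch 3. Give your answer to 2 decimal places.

120.00

By inclusion–exclusion:
Individual areas: |Patch 1| = 110, |Patch 2| = 22, |Patch 3| = 4.
|Patch 1∩Patch 2|: x∈[1,3], y∈[2,10] → 2·8 = 16.
|Patch 1∩Patch 3| = 0.
|Patch 2∩Patch 3| = 0.
|Patch 1∩Patch 2∩Patch 3| = 0.
|Patch 1 ∪ Patch 2 ∪ Patch 3| = 136 − 16 + 0 = 120.00.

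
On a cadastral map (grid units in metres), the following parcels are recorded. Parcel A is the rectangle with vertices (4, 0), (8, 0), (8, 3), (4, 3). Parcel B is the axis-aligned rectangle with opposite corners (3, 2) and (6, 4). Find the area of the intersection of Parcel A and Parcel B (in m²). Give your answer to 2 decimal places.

2.00

|Parcel A∩Parcel B|: x∈[4,6], y∈[2,3] → 2·1 = 2.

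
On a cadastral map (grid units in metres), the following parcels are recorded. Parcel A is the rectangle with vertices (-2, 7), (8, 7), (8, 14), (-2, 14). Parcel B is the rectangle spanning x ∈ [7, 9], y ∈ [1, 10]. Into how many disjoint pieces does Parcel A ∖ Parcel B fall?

1

Parcel A ∖ Parcel B is a single connected region.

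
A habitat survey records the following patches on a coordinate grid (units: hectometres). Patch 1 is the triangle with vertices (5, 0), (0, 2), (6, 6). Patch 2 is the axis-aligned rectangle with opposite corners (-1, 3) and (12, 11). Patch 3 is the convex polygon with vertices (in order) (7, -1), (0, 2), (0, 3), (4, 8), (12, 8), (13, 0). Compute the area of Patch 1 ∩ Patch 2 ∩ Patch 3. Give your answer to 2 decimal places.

The intersection is the polygon with vertices (5.5,3), (1.5,3), (6,6).
By the shoelace formula its area is 6.00.

6.00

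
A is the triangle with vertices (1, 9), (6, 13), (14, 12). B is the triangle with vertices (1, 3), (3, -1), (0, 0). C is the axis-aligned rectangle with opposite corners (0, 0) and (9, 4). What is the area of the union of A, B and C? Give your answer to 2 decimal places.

By inclusion–exclusion:
Individual areas: |A| = 18.5, |B| = 5, |C| = 36.
|A∩B| = 0.
|A∩C| = 0.
|B∩C| = 3.75.
|A∩B∩C| = 0.
|A ∪ B ∪ C| = 59.5 − 3.75 + 0 = 55.75.

55.75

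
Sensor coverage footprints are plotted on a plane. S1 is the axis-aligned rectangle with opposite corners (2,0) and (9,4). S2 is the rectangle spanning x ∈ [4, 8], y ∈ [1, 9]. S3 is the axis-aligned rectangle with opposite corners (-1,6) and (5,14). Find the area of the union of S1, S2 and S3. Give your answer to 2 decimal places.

By inclusion–exclusion:
Individual areas: |S1| = 28, |S2| = 32, |S3| = 48.
|S1∩S2|: x∈[4,8], y∈[1,4] → 4·3 = 12.
|S1∩S3| = 0 (no overlap).
|S2∩S3|: x∈[4,5], y∈[6,9] → 1·3 = 3.
|S1∩S2∩S3| = 0.
|S1 ∪ S2 ∪ S3| = 108 − 15 + 0 = 93.00.

93.00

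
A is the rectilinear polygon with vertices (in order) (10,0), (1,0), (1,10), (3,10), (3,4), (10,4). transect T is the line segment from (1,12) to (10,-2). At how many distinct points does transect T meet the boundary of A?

4

The segment meets the boundary at (8.714,0), (3,8.889), (2.286,10), (6.143,4).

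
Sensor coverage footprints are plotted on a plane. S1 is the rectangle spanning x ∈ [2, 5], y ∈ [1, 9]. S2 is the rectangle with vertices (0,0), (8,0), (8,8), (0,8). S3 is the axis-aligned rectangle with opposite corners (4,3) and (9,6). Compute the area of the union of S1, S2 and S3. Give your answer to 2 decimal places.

By inclusion–exclusion:
Individual areas: |S1| = 24, |S2| = 64, |S3| = 15.
|S1∩S2|: x∈[2,5], y∈[1,8] → 3·7 = 21.
|S1∩S3|: x∈[4,5], y∈[3,6] → 1·3 = 3.
|S2∩S3|: x∈[4,8], y∈[3,6] → 4·3 = 12.
|S1∩S2∩S3| = 3.
|S1 ∪ S2 ∪ S3| = 103 − 36 + 3 = 70.00.

70.00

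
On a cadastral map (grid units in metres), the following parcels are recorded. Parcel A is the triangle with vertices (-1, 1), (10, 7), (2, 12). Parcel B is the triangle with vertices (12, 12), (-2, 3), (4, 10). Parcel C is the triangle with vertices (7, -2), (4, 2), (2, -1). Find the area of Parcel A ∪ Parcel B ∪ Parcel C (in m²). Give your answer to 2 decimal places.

By inclusion–exclusion:
Individual areas: |Parcel A| = 51.5, |Parcel B| = 22, |Parcel C| = 8.5.
|Parcel A∩Parcel B| = 13.971.
|Parcel A∩Parcel C| = 0.
|Parcel B∩Parcel C| = 0.
|Parcel A∩Parcel B∩Parcel C| = 0.
|Parcel A ∪ Parcel B ∪ Parcel C| = 82 − 13.971 + 0 = 68.03.

68.03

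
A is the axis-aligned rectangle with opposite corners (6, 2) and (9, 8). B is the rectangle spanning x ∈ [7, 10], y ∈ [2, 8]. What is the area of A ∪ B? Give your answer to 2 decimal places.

24.00

By inclusion–exclusion:
Individual areas: |A| = 18, |B| = 18.
|A∩B|: x∈[7,9], y∈[2,8] → 2·6 = 12.
|A ∪ B| = 36 − 12 = 24.00.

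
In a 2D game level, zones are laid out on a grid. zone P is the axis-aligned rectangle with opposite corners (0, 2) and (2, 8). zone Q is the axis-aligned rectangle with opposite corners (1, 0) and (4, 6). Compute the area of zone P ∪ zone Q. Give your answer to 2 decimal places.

26.00

By inclusion–exclusion:
Individual areas: |zone P| = 12, |zone Q| = 18.
|zone P∩zone Q|: x∈[1,2], y∈[2,6] → 1·4 = 4.
|zone P ∪ zone Q| = 30 − 4 = 26.00.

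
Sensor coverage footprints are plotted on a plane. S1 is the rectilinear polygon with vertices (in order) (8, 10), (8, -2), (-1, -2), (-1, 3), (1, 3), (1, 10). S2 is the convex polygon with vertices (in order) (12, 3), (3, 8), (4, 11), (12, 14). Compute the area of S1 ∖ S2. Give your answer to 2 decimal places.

|S1| = 94, |S1∩S2| = 16.2778.
|S1 ∖ S2| = |S1| − |S1∩S2| = 94 − 16.2778 = 77.72.

77.72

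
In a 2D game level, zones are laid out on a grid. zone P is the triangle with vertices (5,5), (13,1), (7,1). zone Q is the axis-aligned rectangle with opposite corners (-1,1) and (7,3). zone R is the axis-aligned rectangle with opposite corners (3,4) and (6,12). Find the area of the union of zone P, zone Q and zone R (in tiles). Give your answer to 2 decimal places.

By inclusion–exclusion:
Individual areas: |zone P| = 12, |zone Q| = 16, |zone R| = 24.
|zone P∩zone Q| = 1.
|zone P∩zone R| = 0.5.
|zone Q∩zone R| = 0 (no overlap).
|zone P∩zone Q∩zone R| = 0.
|zone P ∪ zone Q ∪ zone R| = 52 − 1.5 + 0 = 50.50.

50.50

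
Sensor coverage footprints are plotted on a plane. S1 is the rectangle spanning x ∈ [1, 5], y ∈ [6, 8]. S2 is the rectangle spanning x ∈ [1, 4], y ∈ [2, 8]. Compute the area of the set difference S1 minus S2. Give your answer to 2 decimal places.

2.00

|S1∩S2|: x∈[1,4], y∈[6,8] → 3·2 = 6.
|S1| = 8.
|S1 ∖ S2| = |S1| − |S1∩S2| = 8 − 6 = 2.00.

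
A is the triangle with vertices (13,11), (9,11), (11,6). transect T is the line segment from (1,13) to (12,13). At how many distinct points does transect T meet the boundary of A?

0

The segment lies entirely outside A and never meets its boundary.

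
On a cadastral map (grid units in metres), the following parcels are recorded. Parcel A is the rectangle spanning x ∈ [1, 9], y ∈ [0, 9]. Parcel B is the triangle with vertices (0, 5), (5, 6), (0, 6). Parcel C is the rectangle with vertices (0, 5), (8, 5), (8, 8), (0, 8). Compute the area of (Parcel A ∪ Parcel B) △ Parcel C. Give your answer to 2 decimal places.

53.10

|Parcel A ∪ Parcel B| = 72.9.
|(Parcel A ∪ Parcel B) ∩ Parcel C| = 21.9.
|(Parcel A ∪ Parcel B) △ Parcel C| = 72.9 + 24 − 43.8 = 53.10.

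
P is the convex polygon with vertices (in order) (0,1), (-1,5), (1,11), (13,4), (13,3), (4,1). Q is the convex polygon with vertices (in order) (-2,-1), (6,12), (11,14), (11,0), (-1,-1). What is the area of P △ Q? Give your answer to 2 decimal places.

|P| = 81, |Q| = 116, |P∩Q| = 56.0962.
|P △ Q| = |P| + |Q| − 2·|P∩Q| = 81 + 116 − 112.1923 = 84.81.

84.81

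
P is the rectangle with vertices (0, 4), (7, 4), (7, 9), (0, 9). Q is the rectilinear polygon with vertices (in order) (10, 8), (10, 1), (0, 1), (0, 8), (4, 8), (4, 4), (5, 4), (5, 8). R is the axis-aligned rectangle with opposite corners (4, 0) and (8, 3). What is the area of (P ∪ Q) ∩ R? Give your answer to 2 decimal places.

8.00

The region (P ∪ Q) ∩ R is the polygon with vertices (4,1), (4,3), (8,3), (8,1).
By the shoelace formula its area is 8.00.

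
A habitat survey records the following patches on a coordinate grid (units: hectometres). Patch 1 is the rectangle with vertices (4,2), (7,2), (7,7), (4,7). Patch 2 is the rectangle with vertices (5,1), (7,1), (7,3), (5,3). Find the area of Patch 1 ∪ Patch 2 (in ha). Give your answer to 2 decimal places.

17.00

By inclusion–exclusion:
Individual areas: |Patch 1| = 15, |Patch 2| = 4.
|Patch 1∩Patch 2|: x∈[5,7], y∈[2,3] → 2·1 = 2.
|Patch 1 ∪ Patch 2| = 19 − 2 = 17.00.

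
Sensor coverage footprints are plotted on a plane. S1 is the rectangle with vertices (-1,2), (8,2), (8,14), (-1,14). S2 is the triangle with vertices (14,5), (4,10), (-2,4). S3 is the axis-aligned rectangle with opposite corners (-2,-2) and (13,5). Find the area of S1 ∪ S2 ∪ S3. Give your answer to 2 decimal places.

By inclusion–exclusion:
Individual areas: |S1| = 108, |S2| = 45, |S3| = 105.
|S1∩S2| = 34.4062.
|S1∩S3|: x∈[-1,8], y∈[2,5] → 9·3 = 27.
|S2∩S3| = 7.4688.
|S1∩S2∩S3| = 5.9062.
|S1 ∪ S2 ∪ S3| = 258 − 68.875 + 5.9062 = 195.03.

195.03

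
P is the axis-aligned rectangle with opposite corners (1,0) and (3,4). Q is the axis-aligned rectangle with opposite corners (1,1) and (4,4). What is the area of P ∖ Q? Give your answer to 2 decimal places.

2.00

|P∩Q|: x∈[1,3], y∈[1,4] → 2·3 = 6.
|P| = 8.
|P ∖ Q| = |P| − |P∩Q| = 8 − 6 = 2.00.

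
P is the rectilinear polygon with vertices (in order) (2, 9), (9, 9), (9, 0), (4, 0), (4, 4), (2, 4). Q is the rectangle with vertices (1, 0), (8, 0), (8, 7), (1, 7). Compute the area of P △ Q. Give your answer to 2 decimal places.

|P| = 55, |Q| = 49, |P∩Q| = 34.
|P △ Q| = |P| + |Q| − 2·|P∩Q| = 55 + 49 − 68 = 36.00.

36.00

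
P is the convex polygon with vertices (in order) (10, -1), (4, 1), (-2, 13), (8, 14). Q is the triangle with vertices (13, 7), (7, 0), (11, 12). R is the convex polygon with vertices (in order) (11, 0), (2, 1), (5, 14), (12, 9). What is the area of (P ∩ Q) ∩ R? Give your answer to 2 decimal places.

4.61

The region (P ∩ Q) ∩ R is the polygon with vertices (7.348,0.406), (7.143,0.429), (9.048,6.143), (9.481,2.894).
By the shoelace formula its area is 4.61.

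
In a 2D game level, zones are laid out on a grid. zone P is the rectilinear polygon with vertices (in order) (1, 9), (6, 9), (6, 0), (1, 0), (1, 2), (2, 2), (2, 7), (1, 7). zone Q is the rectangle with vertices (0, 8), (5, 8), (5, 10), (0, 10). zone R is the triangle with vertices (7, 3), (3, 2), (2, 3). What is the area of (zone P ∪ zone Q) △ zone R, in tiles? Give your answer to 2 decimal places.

|zone P ∪ zone Q| = 46.
|(zone P ∪ zone Q) ∩ zone R| = 2.375.
|(zone P ∪ zone Q) △ zone R| = 46 + 2.5 − 4.75 = 43.75.

43.75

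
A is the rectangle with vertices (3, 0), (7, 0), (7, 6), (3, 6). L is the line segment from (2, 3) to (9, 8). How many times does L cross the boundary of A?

2

The segment meets the boundary at (6.2,6), (3,3.714).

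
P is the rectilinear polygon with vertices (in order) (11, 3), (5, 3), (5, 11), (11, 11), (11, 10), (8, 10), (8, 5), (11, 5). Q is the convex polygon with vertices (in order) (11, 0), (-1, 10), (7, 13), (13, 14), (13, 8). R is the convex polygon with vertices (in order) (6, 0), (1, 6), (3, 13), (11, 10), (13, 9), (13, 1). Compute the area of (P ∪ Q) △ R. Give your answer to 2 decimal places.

|P ∪ Q| = 107.4.
|(P ∪ Q) ∩ R| = 81.1741.
|(P ∪ Q) △ R| = 107.4 + 111.5 − 162.3482 = 56.55.

56.55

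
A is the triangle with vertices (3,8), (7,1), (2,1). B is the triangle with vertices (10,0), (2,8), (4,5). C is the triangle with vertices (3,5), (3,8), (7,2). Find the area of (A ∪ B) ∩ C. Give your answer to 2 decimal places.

5.13

The region (A ∪ B) ∩ C is the polygon with vertices (5,5), (6.25,3.125), (5.364,3.864), (6,2.75), (3,5), (3,8), (4.333,5.667).
By the shoelace formula its area is 5.13.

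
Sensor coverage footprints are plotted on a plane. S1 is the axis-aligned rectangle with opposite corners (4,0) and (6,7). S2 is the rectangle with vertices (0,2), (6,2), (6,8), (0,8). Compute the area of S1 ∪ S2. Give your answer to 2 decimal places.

40.00

By inclusion–exclusion:
Individual areas: |S1| = 14, |S2| = 36.
|S1∩S2|: x∈[4,6], y∈[2,7] → 2·5 = 10.
|S1 ∪ S2| = 50 − 10 = 40.00.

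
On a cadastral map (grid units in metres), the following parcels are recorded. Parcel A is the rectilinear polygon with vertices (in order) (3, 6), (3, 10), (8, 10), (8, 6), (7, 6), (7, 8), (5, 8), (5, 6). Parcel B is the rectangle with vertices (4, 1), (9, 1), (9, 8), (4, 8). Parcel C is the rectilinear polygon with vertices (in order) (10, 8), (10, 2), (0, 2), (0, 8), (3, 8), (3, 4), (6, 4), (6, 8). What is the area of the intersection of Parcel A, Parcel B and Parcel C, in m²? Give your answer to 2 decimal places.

2.00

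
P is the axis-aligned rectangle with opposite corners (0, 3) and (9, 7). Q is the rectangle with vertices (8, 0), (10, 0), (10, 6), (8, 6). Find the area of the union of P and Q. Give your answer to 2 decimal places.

45.00

By inclusion–exclusion:
Individual areas: |P| = 36, |Q| = 12.
|P∩Q|: x∈[8,9], y∈[3,6] → 1·3 = 3.
|P ∪ Q| = 48 − 3 = 45.00.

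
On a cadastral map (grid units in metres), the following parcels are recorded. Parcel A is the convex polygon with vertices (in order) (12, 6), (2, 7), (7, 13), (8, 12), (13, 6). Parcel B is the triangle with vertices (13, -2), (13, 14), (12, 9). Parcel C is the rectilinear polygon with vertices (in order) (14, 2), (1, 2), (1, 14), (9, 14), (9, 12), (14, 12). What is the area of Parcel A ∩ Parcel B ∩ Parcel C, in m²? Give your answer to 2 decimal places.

The intersection is the polygon with vertices (12.273,6), (12.184,6.98), (13,6).
By the shoelace formula its area is 0.36.

0.36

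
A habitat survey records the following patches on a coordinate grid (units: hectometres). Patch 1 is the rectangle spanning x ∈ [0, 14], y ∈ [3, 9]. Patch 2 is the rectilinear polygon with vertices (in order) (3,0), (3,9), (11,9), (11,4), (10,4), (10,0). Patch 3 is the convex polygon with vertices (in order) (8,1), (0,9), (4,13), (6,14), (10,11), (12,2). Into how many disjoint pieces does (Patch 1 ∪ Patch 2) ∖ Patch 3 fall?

(Patch 1 ∪ Patch 2) ∖ Patch 3 splits into 2 disjoint pieces (area 17.3333, area 33.5).

2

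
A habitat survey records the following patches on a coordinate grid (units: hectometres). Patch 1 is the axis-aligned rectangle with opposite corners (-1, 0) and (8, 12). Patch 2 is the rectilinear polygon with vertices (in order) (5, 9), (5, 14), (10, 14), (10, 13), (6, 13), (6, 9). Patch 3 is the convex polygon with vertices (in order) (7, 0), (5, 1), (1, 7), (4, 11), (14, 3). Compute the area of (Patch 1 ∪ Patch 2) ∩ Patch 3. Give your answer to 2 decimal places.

47.39

The region (Patch 1 ∪ Patch 2) ∩ Patch 3 is the polygon with vertices (8,0.429), (7,0), (5,1), (1,7), (4,11), (8,7.8).
By the shoelace formula its area is 47.39.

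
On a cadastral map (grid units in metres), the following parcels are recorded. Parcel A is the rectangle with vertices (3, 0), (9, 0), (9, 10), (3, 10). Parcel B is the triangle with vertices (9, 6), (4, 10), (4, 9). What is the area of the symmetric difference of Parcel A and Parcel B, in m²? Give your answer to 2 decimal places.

57.50

|Parcel A| = 60, |Parcel B| = 2.5, |Parcel A∩Parcel B| = 2.5.
|Parcel A △ Parcel B| = |Parcel A| + |Parcel B| − 2·|Parcel A∩Parcel B| = 60 + 2.5 − 5 = 57.50.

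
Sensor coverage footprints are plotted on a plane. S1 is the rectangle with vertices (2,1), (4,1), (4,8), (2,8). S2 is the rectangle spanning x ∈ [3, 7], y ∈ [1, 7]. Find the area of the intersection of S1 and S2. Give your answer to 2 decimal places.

|S1∩S2|: x∈[3,4], y∈[1,7] → 1·6 = 6.

6.00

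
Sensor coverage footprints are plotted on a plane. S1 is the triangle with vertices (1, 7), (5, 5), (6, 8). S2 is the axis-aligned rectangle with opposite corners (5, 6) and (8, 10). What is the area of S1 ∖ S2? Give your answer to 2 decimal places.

5.77

|S1| = 7, |S1∩S2| = 1.2333.
|S1 ∖ S2| = |S1| − |S1∩S2| = 7 − 1.2333 = 5.77.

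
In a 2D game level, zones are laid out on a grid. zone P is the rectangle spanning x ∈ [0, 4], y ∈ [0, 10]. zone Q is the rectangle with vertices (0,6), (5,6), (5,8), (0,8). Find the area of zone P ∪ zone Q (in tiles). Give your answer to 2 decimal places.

42.00

By inclusion–exclusion:
Individual areas: |zone P| = 40, |zone Q| = 10.
|zone P∩zone Q|: x∈[0,4], y∈[6,8] → 4·2 = 8.
|zone P ∪ zone Q| = 50 − 8 = 42.00.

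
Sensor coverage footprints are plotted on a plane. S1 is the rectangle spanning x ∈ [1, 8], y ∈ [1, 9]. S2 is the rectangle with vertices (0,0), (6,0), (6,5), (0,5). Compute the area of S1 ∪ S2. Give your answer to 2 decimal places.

By inclusion–exclusion:
Individual areas: |S1| = 56, |S2| = 30.
|S1∩S2|: x∈[1,6], y∈[1,5] → 5·4 = 20.
|S1 ∪ S2| = 86 − 20 = 66.00.

66.00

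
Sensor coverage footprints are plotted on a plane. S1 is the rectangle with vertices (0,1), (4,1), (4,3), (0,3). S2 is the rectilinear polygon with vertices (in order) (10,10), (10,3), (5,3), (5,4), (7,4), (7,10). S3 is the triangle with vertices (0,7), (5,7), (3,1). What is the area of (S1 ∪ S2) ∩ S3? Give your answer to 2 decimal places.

1.67

The region (S1 ∪ S2) ∩ S3 is the polygon with vertices (3.667,3), (3,1), (2,3).
By the shoelace formula its area is 1.67.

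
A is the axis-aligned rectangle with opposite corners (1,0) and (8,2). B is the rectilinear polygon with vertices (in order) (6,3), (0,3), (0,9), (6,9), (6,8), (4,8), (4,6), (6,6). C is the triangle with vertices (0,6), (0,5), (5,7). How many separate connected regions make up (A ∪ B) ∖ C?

(A ∪ B) ∖ C splits into 3 disjoint pieces (area 14, area 17.2, area 12.4).

3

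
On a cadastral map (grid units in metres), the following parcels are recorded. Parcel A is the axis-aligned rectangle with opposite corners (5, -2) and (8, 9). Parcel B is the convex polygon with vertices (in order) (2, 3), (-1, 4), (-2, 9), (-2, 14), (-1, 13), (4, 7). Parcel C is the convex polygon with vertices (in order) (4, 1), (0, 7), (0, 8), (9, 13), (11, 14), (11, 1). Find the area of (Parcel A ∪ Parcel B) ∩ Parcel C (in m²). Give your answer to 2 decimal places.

|Parcel A ∪ Parcel B| = 69.5.
|(Parcel A ∪ Parcel B) ∩ Parcel C| = 36.34.

36.34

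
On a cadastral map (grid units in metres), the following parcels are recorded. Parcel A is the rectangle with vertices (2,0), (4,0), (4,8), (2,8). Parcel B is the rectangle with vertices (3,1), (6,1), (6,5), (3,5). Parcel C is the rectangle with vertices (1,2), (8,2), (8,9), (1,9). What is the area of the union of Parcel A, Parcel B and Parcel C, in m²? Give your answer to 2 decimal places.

By inclusion–exclusion:
Individual areas: |Parcel A| = 16, |Parcel B| = 12, |Parcel C| = 49.
|Parcel A∩Parcel B|: x∈[3,4], y∈[1,5] → 1·4 = 4.
|Parcel A∩Parcel C|: x∈[2,4], y∈[2,8] → 2·6 = 12.
|Parcel B∩Parcel C|: x∈[3,6], y∈[2,5] → 3·3 = 9.
|Parcel A∩Parcel B∩Parcel C| = 3.
|Parcel A ∪ Parcel B ∪ Parcel C| = 77 − 25 + 3 = 55.00.

55.00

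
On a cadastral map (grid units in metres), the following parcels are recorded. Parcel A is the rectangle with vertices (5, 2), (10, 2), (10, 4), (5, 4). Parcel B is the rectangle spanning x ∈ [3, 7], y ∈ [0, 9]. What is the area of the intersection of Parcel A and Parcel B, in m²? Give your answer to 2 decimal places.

|Parcel A∩Parcel B|: x∈[5,7], y∈[2,4] → 2·2 = 4.

4.00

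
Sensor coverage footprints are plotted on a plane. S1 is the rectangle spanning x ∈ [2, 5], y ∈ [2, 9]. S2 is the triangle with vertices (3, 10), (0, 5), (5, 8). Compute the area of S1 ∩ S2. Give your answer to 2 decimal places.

The intersection is the polygon with vertices (4,9), (5,8), (2,6.2), (2,8.333), (2.4,9).
By the shoelace formula its area is 5.07.

5.07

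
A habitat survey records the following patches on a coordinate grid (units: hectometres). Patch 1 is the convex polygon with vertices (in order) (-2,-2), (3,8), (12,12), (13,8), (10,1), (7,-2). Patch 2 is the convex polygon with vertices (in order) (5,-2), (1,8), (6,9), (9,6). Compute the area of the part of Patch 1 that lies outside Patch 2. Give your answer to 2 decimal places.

|Patch 1| = 121, |Patch 1∩Patch 2| = 42.0505.
|Patch 1 ∖ Patch 2| = |Patch 1| − |Patch 1∩Patch 2| = 121 − 42.0505 = 78.95.

78.95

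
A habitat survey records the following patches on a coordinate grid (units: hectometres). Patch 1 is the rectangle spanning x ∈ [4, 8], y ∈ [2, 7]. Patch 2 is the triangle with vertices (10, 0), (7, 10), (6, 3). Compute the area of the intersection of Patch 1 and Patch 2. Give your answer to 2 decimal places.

8.17

The intersection is the polygon with vertices (8,2), (7.333,2), (6,3), (6.571,7), (7.9,7), (8,6.667).
By the shoelace formula its area is 8.17.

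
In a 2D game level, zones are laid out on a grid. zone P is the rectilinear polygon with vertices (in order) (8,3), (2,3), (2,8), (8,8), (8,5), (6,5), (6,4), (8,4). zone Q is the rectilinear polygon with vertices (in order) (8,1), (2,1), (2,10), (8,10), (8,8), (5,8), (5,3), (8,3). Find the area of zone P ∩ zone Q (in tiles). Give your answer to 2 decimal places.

15.00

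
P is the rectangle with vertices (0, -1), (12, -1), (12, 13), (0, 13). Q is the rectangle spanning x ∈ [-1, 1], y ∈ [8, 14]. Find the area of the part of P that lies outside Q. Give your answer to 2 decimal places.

|P∩Q|: x∈[0,1], y∈[8,13] → 1·5 = 5.
|P| = 168.
|P ∖ Q| = |P| − |P∩Q| = 168 − 5 = 163.00.

163.00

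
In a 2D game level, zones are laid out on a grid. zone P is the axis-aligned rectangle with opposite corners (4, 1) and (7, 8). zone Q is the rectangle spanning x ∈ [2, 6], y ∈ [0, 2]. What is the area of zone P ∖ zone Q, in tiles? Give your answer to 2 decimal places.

|zone P∩zone Q|: x∈[4,6], y∈[1,2] → 2·1 = 2.
|zone P| = 21.
|zone P ∖ zone Q| = |zone P| − |zone P∩zone Q| = 21 − 2 = 19.00.

19.00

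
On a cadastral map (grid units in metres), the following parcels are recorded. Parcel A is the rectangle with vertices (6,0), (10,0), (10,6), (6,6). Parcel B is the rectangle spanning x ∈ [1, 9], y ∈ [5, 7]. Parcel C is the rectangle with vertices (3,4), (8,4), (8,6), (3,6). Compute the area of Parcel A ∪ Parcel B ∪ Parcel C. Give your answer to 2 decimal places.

40.00

By inclusion–exclusion:
Individual areas: |Parcel A| = 24, |Parcel B| = 16, |Parcel C| = 10.
|Parcel A∩Parcel B|: x∈[6,9], y∈[5,6] → 3·1 = 3.
|Parcel A∩Parcel C|: x∈[6,8], y∈[4,6] → 2·2 = 4.
|Parcel B∩Parcel C|: x∈[3,8], y∈[5,6] → 5·1 = 5.
|Parcel A∩Parcel B∩Parcel C| = 2.
|Parcel A ∪ Parcel B ∪ Parcel C| = 50 − 12 + 2 = 40.00.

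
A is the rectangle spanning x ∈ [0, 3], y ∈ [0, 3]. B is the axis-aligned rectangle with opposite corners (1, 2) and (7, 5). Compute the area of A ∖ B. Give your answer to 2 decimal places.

7.00

|A∩B|: x∈[1,3], y∈[2,3] → 2·1 = 2.
|A| = 9.
|A ∖ B| = |A| − |A∩B| = 9 − 2 = 7.00.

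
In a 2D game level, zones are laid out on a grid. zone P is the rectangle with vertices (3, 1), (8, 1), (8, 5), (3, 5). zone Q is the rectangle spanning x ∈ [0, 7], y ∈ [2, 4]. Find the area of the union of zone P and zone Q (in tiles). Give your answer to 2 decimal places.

26.00

By inclusion–exclusion:
Individual areas: |zone P| = 20, |zone Q| = 14.
|zone P∩zone Q|: x∈[3,7], y∈[2,4] → 4·2 = 8.
|zone P ∪ zone Q| = 34 − 8 = 26.00.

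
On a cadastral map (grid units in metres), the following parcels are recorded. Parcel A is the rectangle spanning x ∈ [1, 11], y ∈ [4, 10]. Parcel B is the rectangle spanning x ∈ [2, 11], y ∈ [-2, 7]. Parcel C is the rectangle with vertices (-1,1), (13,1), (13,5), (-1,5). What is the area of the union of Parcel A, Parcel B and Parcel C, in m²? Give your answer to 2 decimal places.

By inclusion–exclusion:
Individual areas: |Parcel A| = 60, |Parcel B| = 81, |Parcel C| = 56.
|Parcel A∩Parcel B|: x∈[2,11], y∈[4,7] → 9·3 = 27.
|Parcel A∩Parcel C|: x∈[1,11], y∈[4,5] → 10·1 = 10.
|Parcel B∩Parcel C|: x∈[2,11], y∈[1,5] → 9·4 = 36.
|Parcel A∩Parcel B∩Parcel C| = 9.
|Parcel A ∪ Parcel B ∪ Parcel C| = 197 − 73 + 9 = 133.00.

133.00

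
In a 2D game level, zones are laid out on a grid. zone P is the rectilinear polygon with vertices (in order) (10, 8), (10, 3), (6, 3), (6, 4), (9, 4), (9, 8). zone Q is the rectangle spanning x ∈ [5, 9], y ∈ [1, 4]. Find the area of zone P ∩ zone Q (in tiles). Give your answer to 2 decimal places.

The intersection is the polygon with vertices (6,3), (6,4), (9,4), (9,3).
By the shoelace formula its area is 3.00.

3.00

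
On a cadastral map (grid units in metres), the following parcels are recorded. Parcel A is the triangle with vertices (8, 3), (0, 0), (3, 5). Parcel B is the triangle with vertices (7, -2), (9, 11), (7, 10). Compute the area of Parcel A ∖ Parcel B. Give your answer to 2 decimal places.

|Parcel A| = 15.5, |Parcel A∩Parcel B| = 0.3669.
|Parcel A ∖ Parcel B| = |Parcel A| − |Parcel A∩Parcel B| = 15.5 − 0.3669 = 15.13.

15.13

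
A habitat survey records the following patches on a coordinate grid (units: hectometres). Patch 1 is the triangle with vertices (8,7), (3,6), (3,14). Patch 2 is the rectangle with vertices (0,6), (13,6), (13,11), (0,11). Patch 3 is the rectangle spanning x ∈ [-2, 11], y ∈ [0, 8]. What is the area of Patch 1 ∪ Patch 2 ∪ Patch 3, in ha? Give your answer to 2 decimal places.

By inclusion–exclusion:
Individual areas: |Patch 1| = 20, |Patch 2| = 65, |Patch 3| = 104.
|Patch 1∩Patch 2| = 16.7857.
|Patch 1∩Patch 3| = 7.1429.
|Patch 2∩Patch 3|: x∈[0,11], y∈[6,8] → 11·2 = 22.
|Patch 1∩Patch 2∩Patch 3| = 7.1429.
|Patch 1 ∪ Patch 2 ∪ Patch 3| = 189 − 45.9286 + 7.1429 = 150.21.

150.21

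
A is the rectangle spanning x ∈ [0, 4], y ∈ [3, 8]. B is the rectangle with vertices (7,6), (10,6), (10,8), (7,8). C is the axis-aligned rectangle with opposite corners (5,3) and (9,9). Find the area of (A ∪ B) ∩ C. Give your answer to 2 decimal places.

4.00

The region (A ∪ B) ∩ C is the polygon with vertices (7,6), (7,8), (9,8), (9,6).
By the shoelace formula its area is 4.00.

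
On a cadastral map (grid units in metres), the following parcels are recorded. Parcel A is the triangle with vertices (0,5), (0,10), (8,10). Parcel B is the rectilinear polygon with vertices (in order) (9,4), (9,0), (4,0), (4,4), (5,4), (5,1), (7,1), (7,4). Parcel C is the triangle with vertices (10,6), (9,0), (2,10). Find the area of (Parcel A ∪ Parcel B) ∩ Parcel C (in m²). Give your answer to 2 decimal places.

|Parcel A ∪ Parcel B| = 34.
|(Parcel A ∪ Parcel B) ∩ Parcel C| = 7.97.

7.97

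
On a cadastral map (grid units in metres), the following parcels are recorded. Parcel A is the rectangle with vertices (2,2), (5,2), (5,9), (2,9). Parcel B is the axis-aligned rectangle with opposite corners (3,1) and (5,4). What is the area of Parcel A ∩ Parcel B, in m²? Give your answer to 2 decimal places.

4.00

|Parcel A∩Parcel B|: x∈[3,5], y∈[2,4] → 2·2 = 4.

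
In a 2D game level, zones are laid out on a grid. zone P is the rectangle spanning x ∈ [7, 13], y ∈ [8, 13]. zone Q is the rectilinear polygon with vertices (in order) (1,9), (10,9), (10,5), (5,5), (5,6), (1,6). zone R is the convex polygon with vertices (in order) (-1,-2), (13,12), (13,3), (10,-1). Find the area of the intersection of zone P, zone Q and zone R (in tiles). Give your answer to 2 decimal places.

The intersection is the polygon with vertices (10,8), (9,8), (10,9).
By the shoelace formula its area is 0.50.

0.50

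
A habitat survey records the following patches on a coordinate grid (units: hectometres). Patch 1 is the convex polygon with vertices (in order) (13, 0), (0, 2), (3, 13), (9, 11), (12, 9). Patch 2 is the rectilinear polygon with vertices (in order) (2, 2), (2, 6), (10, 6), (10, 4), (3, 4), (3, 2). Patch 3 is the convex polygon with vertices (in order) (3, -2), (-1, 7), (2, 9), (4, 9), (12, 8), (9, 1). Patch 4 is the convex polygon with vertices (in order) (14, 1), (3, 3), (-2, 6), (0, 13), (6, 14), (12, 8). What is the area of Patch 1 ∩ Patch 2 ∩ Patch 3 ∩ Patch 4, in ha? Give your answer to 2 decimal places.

16.70

The intersection is the polygon with vertices (10,4), (3,4), (3,3), (2,3.6), (2,6), (10,6).
By the shoelace formula its area is 16.70.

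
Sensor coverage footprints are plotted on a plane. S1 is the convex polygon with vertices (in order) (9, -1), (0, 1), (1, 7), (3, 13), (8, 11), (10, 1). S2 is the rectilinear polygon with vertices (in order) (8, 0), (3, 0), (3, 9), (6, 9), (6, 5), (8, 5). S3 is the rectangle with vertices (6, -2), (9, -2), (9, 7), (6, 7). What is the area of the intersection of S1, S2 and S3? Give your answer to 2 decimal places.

10.00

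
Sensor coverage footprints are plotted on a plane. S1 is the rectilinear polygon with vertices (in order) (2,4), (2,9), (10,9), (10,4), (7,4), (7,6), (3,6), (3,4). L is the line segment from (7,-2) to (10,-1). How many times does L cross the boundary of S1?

0

The segment lies entirely outside S1 and never meets its boundary.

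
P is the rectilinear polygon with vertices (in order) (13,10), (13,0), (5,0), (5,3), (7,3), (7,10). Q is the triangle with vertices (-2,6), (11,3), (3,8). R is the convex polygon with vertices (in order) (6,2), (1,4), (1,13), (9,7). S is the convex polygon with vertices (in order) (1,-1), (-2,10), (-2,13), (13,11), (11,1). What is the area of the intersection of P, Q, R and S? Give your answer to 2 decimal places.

The intersection is the polygon with vertices (7.135,3.892), (7,3.923), (7,5.5), (7.8,5).
By the shoelace formula its area is 0.72.

0.72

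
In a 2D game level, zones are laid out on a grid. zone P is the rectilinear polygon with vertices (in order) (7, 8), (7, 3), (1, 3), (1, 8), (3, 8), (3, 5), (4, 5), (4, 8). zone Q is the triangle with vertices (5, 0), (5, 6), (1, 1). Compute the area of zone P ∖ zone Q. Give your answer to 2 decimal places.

|zone P| = 27, |zone P∩zone Q| = 3.6.
|zone P ∖ zone Q| = |zone P| − |zone P∩zone Q| = 27 − 3.6 = 23.40.

23.40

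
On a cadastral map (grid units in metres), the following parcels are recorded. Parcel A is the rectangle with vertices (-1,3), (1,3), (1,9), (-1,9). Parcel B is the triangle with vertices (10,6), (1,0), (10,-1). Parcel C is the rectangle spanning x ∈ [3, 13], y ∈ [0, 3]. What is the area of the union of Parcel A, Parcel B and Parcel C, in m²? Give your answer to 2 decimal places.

By inclusion–exclusion:
Individual areas: |Parcel A| = 12, |Parcel B| = 31.5, |Parcel C| = 30.
|Parcel A∩Parcel B| = 0.
|Parcel A∩Parcel C| = 0 (no overlap).
|Parcel B∩Parcel C| = 18.9167.
|Parcel A∩Parcel B∩Parcel C| = 0.
|Parcel A ∪ Parcel B ∪ Parcel C| = 73.5 − 18.9167 + 0 = 54.58.

54.58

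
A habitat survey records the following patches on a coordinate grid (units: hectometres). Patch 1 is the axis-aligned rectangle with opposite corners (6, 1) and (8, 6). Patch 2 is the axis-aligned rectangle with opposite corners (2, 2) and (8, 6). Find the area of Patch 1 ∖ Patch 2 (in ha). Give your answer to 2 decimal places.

|Patch 1∩Patch 2|: x∈[6,8], y∈[2,6] → 2·4 = 8.
|Patch 1| = 10.
|Patch 1 ∖ Patch 2| = |Patch 1| − |Patch 1∩Patch 2| = 10 − 8 = 2.00.

2.00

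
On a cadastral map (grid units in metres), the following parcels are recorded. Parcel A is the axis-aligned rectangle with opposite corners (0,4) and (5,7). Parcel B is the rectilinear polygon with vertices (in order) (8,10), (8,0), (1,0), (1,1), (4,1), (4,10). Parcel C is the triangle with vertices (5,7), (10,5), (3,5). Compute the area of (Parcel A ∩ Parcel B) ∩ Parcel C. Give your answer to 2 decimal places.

1.50

The region (Parcel A ∩ Parcel B) ∩ Parcel C is the polygon with vertices (5,5), (4,5), (4,6), (5,7).
By the shoelace formula its area is 1.50.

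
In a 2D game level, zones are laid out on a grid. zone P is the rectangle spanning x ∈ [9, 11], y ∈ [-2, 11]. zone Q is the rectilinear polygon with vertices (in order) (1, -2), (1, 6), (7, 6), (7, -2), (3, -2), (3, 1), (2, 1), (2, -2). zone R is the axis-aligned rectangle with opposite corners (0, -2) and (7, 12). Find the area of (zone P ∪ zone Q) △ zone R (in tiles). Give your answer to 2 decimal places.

|zone P ∪ zone Q| = 71.
|(zone P ∪ zone Q) ∩ zone R| = 45.
|(zone P ∪ zone Q) △ zone R| = 71 + 98 − 90 = 79.00.

79.00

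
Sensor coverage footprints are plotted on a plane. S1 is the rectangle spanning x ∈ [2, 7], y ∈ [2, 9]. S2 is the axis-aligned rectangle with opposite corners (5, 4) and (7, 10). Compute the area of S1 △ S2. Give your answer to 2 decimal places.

27.00

|S1∩S2|: x∈[5,7], y∈[4,9] → 2·5 = 10.
|S1 △ S2| = |S1| + |S2| − 2·|S1∩S2| = 35 + 12 − 20 = 27.00.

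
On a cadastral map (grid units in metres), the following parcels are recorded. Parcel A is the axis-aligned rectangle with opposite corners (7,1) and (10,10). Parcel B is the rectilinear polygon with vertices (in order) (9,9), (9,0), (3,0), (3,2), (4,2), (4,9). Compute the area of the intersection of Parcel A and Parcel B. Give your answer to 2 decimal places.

The intersection is the polygon with vertices (7,1), (7,9), (9,9), (9,1).
By the shoelace formula its area is 16.00.

16.00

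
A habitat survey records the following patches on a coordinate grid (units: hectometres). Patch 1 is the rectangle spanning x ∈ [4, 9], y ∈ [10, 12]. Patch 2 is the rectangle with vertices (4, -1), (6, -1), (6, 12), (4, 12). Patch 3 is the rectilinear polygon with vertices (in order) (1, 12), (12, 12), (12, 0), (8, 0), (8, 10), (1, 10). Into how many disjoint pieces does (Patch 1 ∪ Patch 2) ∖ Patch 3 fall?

(Patch 1 ∪ Patch 2) ∖ Patch 3 is a single connected region.

1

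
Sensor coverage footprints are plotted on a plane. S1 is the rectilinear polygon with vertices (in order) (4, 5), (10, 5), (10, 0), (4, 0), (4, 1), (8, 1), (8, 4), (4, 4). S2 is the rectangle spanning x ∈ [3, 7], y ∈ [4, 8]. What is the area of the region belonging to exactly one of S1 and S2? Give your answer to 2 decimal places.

|S1| = 18, |S2| = 16, |S1∩S2| = 3.
|S1 △ S2| = |S1| + |S2| − 2·|S1∩S2| = 18 + 16 − 6 = 28.00.

28.00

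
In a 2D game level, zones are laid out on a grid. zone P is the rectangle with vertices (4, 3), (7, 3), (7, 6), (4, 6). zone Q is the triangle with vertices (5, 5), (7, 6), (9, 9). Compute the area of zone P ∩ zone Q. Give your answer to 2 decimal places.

0.50

The intersection is the polygon with vertices (7,6), (5,5), (6,6).
By the shoelace formula its area is 0.50.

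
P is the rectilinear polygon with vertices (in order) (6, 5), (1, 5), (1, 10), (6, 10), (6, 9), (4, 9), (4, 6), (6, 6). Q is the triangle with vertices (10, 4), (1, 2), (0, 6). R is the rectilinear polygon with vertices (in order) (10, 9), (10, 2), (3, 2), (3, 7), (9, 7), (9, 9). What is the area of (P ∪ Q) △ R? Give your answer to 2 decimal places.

|P ∪ Q| = 36.4.
|(P ∪ Q) ∩ R| = 13.9444.
|(P ∪ Q) △ R| = 36.4 + 37 − 27.8889 = 45.51.

45.51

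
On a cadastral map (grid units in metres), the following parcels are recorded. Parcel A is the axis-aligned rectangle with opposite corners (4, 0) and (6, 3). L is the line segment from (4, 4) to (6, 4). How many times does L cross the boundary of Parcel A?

0

The segment lies entirely outside Parcel A and never meets its boundary.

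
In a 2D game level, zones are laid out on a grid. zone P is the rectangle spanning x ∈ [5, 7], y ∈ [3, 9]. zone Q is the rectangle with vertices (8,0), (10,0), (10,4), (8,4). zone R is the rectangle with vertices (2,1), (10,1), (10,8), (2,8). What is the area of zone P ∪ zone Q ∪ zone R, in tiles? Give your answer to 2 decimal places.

By inclusion–exclusion:
Individual areas: |zone P| = 12, |zone Q| = 8, |zone R| = 56.
|zone P∩zone Q| = 0 (no overlap).
|zone P∩zone R|: x∈[5,7], y∈[3,8] → 2·5 = 10.
|zone Q∩zone R|: x∈[8,10], y∈[1,4] → 2·3 = 6.
|zone P∩zone Q∩zone R| = 0.
|zone P ∪ zone Q ∪ zone R| = 76 − 16 + 0 = 60.00.

60.00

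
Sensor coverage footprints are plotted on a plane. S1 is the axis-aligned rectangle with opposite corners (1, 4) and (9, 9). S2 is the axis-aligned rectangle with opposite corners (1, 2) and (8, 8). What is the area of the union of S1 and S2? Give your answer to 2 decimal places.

By inclusion–exclusion:
Individual areas: |S1| = 40, |S2| = 42.
|S1∩S2|: x∈[1,8], y∈[4,8] → 7·4 = 28.
|S1 ∪ S2| = 82 − 28 = 54.00.

54.00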